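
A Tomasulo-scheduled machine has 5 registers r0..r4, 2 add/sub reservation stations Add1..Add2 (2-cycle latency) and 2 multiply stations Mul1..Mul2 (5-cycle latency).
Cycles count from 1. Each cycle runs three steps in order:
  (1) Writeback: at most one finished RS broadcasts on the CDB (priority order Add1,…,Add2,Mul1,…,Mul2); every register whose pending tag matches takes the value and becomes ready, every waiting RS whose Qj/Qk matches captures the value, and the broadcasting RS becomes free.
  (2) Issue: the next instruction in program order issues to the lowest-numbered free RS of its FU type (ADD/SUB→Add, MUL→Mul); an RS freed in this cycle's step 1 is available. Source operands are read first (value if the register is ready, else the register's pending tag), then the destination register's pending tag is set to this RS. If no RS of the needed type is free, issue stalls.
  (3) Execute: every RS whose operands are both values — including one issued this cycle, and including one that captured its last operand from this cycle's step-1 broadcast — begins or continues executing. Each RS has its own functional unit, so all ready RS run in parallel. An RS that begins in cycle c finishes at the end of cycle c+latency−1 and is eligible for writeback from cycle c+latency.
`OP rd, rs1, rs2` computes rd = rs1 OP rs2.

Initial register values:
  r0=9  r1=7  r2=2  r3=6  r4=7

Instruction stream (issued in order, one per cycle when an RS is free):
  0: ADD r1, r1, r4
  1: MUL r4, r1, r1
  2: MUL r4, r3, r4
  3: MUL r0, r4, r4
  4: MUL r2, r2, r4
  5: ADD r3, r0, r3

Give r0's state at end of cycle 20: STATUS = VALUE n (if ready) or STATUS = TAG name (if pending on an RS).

  c1: issue ADD r1<-Add1  regs: r0:9,r1:Add1,r2:2,r3:6,r4:7
  c2: issue MUL r4<-Mul1  regs: r0:9,r1:Add1,r2:2,r3:6,r4:Mul1
  c3: CDB Add1=14; issue MUL r4<-Mul2  regs: r0:9,r1:14,r2:2,r3:6,r4:Mul2
  c4: stall  regs: r0:9,r1:14,r2:2,r3:6,r4:Mul2
  c5: stall  regs: r0:9,r1:14,r2:2,r3:6,r4:Mul2
  c6: stall  regs: r0:9,r1:14,r2:2,r3:6,r4:Mul2
  c7: stall  regs: r0:9,r1:14,r2:2,r3:6,r4:Mul2
  c8: CDB Mul1=196; issue MUL r0<-Mul1  regs: r0:Mul1,r1:14,r2:2,r3:6,r4:Mul2
  c9: stall  regs: r0:Mul1,r1:14,r2:2,r3:6,r4:Mul2
  c10: stall  regs: r0:Mul1,r1:14,r2:2,r3:6,r4:Mul2
  c11: stall  regs: r0:Mul1,r1:14,r2:2,r3:6,r4:Mul2
  c12: stall  regs: r0:Mul1,r1:14,r2:2,r3:6,r4:Mul2
  c13: CDB Mul2=1176; issue MUL r2<-Mul2  regs: r0:Mul1,r1:14,r2:Mul2,r3:6,r4:1176
  c14: issue ADD r3<-Add1  regs: r0:Mul1,r1:14,r2:Mul2,r3:Add1,r4:1176
  c15: -  regs: r0:Mul1,r1:14,r2:Mul2,r3:Add1,r4:1176
  c16: -  regs: r0:Mul1,r1:14,r2:Mul2,r3:Add1,r4:1176
  c17: -  regs: r0:Mul1,r1:14,r2:Mul2,r3:Add1,r4:1176
  c18: CDB Mul1=1382976  regs: r0:1382976,r1:14,r2:Mul2,r3:Add1,r4:1176
  c19: CDB Mul2=2352  regs: r0:1382976,r1:14,r2:2352,r3:Add1,r4:1176
  c20: CDB Add1=1382982  regs: r0:1382976,r1:14,r2:2352,r3:1382982,r4:1176

STATUS = VALUE 1382976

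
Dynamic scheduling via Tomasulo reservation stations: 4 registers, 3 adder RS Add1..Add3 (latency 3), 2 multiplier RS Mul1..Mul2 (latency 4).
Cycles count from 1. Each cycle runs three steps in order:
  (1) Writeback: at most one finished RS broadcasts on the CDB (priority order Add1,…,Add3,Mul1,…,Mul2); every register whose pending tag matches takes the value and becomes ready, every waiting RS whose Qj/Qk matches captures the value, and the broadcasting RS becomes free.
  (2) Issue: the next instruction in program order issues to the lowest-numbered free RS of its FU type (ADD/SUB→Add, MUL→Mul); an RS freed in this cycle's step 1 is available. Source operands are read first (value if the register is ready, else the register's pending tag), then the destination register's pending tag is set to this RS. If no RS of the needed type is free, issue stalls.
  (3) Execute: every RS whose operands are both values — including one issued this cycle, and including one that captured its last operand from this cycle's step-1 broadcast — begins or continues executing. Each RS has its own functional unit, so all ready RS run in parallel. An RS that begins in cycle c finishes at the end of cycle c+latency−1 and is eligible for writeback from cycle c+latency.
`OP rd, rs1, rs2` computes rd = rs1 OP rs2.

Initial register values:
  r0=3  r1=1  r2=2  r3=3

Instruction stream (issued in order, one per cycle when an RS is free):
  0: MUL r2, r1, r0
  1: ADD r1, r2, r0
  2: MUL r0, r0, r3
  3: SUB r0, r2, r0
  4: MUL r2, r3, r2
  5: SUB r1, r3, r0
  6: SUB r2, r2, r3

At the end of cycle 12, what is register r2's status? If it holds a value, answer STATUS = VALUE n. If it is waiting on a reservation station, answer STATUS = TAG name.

cycle 1: issue MUL r2<-Mul1 // r0:3,r1:1,r2:Mul1,r3:3
cycle 2: issue ADD r1<-Add1 // r0:3,r1:Add1,r2:Mul1,r3:3
cycle 3: issue MUL r0<-Mul2 // r0:Mul2,r1:Add1,r2:Mul1,r3:3
cycle 4: issue SUB r0<-Add2 // r0:Add2,r1:Add1,r2:Mul1,r3:3
cycle 5: CDB Mul1=3; issue MUL r2<-Mul1 // r0:Add2,r1:Add1,r2:Mul1,r3:3
cycle 6: issue SUB r1<-Add3 // r0:Add2,r1:Add3,r2:Mul1,r3:3
cycle 7: CDB Mul2=9; stall // r0:Add2,r1:Add3,r2:Mul1,r3:3
cycle 8: CDB Add1=6; issue SUB r2<-Add1 // r0:Add2,r1:Add3,r2:Add1,r3:3
cycle 9: CDB Mul1=9 // r0:Add2,r1:Add3,r2:Add1,r3:3
cycle 10: CDB Add2=-6 // r0:-6,r1:Add3,r2:Add1,r3:3
cycle 11: - // r0:-6,r1:Add3,r2:Add1,r3:3
cycle 12: CDB Add1=6 // r0:-6,r1:Add3,r2:6,r3:3

STATUS = VALUE 6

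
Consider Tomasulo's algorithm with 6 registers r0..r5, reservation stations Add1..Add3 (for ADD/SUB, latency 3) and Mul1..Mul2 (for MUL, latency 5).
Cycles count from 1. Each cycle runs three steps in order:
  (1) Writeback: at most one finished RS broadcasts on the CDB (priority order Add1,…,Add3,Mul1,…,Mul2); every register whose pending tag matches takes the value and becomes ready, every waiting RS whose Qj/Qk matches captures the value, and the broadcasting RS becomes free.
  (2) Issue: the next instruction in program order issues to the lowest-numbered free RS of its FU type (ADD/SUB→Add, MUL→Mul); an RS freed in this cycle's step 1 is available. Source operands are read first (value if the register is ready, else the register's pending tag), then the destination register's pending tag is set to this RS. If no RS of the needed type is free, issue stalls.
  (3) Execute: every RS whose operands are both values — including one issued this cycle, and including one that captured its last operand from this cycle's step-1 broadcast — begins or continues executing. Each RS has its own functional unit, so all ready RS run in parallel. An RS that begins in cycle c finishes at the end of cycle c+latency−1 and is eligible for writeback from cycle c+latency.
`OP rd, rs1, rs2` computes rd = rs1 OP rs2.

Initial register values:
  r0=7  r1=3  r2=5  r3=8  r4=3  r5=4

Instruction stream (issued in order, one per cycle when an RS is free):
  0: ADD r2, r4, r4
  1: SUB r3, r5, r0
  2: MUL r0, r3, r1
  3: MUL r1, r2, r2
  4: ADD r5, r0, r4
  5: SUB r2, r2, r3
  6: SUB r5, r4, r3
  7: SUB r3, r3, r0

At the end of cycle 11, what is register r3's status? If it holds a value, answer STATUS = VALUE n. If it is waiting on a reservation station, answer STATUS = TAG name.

  c1: issue ADD r2<-Add1  regs: r0:7,r1:3,r2:Add1,r3:8,r4:3,r5:4
  c2: issue SUB r3<-Add2  regs: r0:7,r1:3,r2:Add1,r3:Add2,r4:3,r5:4
  c3: issue MUL r0<-Mul1  regs: r0:Mul1,r1:3,r2:Add1,r3:Add2,r4:3,r5:4
  c4: CDB Add1=6; issue MUL r1<-Mul2  regs: r0:Mul1,r1:Mul2,r2:6,r3:Add2,r4:3,r5:4
  c5: CDB Add2=-3; issue ADD r5<-Add1  regs: r0:Mul1,r1:Mul2,r2:6,r3:-3,r4:3,r5:Add1
  c6: issue SUB r2<-Add2  regs: r0:Mul1,r1:Mul2,r2:Add2,r3:-3,r4:3,r5:Add1
  c7: issue SUB r5<-Add3  regs: r0:Mul1,r1:Mul2,r2:Add2,r3:-3,r4:3,r5:Add3
  c8: stall  regs: r0:Mul1,r1:Mul2,r2:Add2,r3:-3,r4:3,r5:Add3
  c9: CDB Add2=9; issue SUB r3<-Add2  regs: r0:Mul1,r1:Mul2,r2:9,r3:Add2,r4:3,r5:Add3
  c10: CDB Add3=6  regs: r0:Mul1,r1:Mul2,r2:9,r3:Add2,r4:3,r5:6
  c11: CDB Mul1=-9  regs: r0:-9,r1:Mul2,r2:9,r3:Add2,r4:3,r5:6

STATUS = TAG Add2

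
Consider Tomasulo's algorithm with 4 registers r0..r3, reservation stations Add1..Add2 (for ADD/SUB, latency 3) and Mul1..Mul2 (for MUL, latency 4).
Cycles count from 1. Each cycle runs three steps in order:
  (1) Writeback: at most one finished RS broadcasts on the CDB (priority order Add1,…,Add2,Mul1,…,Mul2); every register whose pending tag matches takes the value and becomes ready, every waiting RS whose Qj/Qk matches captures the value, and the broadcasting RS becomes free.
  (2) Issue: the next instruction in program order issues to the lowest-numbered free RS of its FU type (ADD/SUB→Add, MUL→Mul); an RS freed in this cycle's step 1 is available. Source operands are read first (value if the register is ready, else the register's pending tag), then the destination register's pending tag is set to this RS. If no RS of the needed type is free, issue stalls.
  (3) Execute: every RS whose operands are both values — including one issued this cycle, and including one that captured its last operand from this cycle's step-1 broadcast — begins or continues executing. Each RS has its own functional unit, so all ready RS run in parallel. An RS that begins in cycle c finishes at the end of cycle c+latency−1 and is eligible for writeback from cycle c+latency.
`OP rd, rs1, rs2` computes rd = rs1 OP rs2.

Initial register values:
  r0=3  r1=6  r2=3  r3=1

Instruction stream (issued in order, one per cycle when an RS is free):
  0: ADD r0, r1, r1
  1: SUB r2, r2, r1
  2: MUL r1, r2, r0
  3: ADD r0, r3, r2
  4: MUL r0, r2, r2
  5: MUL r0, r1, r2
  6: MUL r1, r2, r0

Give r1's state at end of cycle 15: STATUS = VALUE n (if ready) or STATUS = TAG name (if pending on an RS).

  c1: issue ADD r0<-Add1  regs: r0:Add1,r1:6,r2:3,r3:1
  c2: issue SUB r2<-Add2  regs: r0:Add1,r1:6,r2:Add2,r3:1
  c3: issue MUL r1<-Mul1  regs: r0:Add1,r1:Mul1,r2:Add2,r3:1
  c4: CDB Add1=12; issue ADD r0<-Add1  regs: r0:Add1,r1:Mul1,r2:Add2,r3:1
  c5: CDB Add2=-3; issue MUL r0<-Mul2  regs: r0:Mul2,r1:Mul1,r2:-3,r3:1
  c6: stall  regs: r0:Mul2,r1:Mul1,r2:-3,r3:1
  c7: stall  regs: r0:Mul2,r1:Mul1,r2:-3,r3:1
  c8: CDB Add1=-2; stall  regs: r0:Mul2,r1:Mul1,r2:-3,r3:1
  c9: CDB Mul1=-36; issue MUL r0<-Mul1  regs: r0:Mul1,r1:-36,r2:-3,r3:1
  c10: CDB Mul2=9; issue MUL r1<-Mul2  regs: r0:Mul1,r1:Mul2,r2:-3,r3:1
  c11: -  regs: r0:Mul1,r1:Mul2,r2:-3,r3:1
  c12: -  regs: r0:Mul1,r1:Mul2,r2:-3,r3:1
  c13: CDB Mul1=108  regs: r0:108,r1:Mul2,r2:-3,r3:1
  c14: -  regs: r0:108,r1:Mul2,r2:-3,r3:1
  c15: -  regs: r0:108,r1:Mul2,r2:-3,r3:1

STATUS = TAG Mul2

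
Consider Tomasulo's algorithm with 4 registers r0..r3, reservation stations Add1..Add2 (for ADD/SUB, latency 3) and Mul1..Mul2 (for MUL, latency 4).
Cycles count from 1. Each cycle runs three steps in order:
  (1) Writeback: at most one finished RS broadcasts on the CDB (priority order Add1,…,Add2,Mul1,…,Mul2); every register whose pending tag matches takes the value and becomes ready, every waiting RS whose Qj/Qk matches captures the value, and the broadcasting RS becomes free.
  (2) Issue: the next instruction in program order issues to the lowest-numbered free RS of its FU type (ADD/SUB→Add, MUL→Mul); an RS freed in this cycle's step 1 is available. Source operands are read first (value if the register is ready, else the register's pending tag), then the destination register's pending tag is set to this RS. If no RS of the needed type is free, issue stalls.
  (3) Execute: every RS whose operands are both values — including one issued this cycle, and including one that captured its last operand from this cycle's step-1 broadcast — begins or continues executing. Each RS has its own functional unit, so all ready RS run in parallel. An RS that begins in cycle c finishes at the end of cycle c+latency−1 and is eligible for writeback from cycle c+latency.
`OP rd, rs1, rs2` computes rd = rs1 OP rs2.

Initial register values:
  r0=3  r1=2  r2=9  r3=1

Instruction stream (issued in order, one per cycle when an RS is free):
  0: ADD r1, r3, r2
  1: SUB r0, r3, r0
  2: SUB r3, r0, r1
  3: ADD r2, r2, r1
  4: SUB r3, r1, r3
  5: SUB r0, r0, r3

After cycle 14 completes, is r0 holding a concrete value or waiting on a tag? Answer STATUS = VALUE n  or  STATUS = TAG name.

  c1: issue ADD r1<-Add1  regs: r0:3,r1:Add1,r2:9,r3:1
  c2: issue SUB r0<-Add2  regs: r0:Add2,r1:Add1,r2:9,r3:1
  c3: stall  regs: r0:Add2,r1:Add1,r2:9,r3:1
  c4: CDB Add1=10; issue SUB r3<-Add1  regs: r0:Add2,r1:10,r2:9,r3:Add1
  c5: CDB Add2=-2; issue ADD r2<-Add2  regs: r0:-2,r1:10,r2:Add2,r3:Add1
  c6: stall  regs: r0:-2,r1:10,r2:Add2,r3:Add1
  c7: stall  regs: r0:-2,r1:10,r2:Add2,r3:Add1
  c8: CDB Add1=-12; issue SUB r3<-Add1  regs: r0:-2,r1:10,r2:Add2,r3:Add1
  c9: CDB Add2=19; issue SUB r0<-Add2  regs: r0:Add2,r1:10,r2:19,r3:Add1
  c10: -  regs: r0:Add2,r1:10,r2:19,r3:Add1
  c11: CDB Add1=22  regs: r0:Add2,r1:10,r2:19,r3:22
  c12: -  regs: r0:Add2,r1:10,r2:19,r3:22
  c13: -  regs: r0:Add2,r1:10,r2:19,r3:22
  c14: CDB Add2=-24  regs: r0:-24,r1:10,r2:19,r3:22

STATUS = VALUE -24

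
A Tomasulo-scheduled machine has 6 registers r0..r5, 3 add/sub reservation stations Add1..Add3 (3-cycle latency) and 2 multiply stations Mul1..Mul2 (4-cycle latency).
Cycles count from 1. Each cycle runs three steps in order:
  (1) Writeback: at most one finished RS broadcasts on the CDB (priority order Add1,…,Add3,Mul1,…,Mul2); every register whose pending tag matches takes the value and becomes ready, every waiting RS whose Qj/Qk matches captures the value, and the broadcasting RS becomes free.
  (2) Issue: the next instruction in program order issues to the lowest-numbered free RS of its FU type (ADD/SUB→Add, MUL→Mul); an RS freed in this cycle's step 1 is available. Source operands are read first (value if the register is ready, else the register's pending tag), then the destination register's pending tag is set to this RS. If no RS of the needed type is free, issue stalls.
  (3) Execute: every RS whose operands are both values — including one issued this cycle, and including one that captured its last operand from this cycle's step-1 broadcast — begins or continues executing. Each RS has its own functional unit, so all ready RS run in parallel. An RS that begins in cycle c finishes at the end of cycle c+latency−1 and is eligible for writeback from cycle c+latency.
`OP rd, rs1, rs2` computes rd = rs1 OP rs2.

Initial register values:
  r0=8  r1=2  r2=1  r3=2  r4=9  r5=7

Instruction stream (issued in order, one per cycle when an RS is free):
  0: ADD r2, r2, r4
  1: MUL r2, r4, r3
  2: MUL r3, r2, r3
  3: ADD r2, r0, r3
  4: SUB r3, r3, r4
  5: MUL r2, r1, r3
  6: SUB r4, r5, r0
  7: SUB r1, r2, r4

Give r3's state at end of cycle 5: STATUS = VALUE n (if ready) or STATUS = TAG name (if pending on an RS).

  c1: issue ADD r2<-Add1  regs: r0:8,r1:2,r2:Add1,r3:2,r4:9,r5:7
  c2: issue MUL r2<-Mul1  regs: r0:8,r1:2,r2:Mul1,r3:2,r4:9,r5:7
  c3: issue MUL r3<-Mul2  regs: r0:8,r1:2,r2:Mul1,r3:Mul2,r4:9,r5:7
  c4: CDB Add1=10; issue ADD r2<-Add1  regs: r0:8,r1:2,r2:Add1,r3:Mul2,r4:9,r5:7
  c5: issue SUB r3<-Add2  regs: r0:8,r1:2,r2:Add1,r3:Add2,r4:9,r5:7

STATUS = TAG Add2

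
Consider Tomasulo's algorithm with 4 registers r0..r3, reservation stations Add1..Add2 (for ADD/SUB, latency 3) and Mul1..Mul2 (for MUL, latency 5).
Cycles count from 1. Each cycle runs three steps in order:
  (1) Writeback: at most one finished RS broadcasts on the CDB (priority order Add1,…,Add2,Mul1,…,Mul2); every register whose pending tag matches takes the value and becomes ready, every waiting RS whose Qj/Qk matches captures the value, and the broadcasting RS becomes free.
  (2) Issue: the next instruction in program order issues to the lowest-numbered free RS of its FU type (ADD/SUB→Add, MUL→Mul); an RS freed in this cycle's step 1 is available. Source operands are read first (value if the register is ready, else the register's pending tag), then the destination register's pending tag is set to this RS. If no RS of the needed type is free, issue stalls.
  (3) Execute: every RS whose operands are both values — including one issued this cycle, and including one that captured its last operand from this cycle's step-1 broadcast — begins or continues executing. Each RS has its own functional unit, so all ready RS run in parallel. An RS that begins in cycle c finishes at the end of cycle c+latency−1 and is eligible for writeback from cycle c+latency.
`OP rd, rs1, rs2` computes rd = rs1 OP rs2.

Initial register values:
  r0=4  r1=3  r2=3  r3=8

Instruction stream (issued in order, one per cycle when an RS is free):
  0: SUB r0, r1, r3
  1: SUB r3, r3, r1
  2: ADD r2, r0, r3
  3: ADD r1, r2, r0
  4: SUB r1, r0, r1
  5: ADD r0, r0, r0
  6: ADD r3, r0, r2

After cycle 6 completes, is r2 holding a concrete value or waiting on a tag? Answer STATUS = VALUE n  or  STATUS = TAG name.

STATUS = TAG Add1

  c1: issue SUB r0<-Add1  regs: r0:Add1,r1:3,r2:3,r3:8
  c2: issue SUB r3<-Add2  regs: r0:Add1,r1:3,r2:3,r3:Add2
  c3: stall  regs: r0:Add1,r1:3,r2:3,r3:Add2
  c4: CDB Add1=-5; issue ADD r2<-Add1  regs: r0:-5,r1:3,r2:Add1,r3:Add2
  c5: CDB Add2=5; issue ADD r1<-Add2  regs: r0:-5,r1:Add2,r2:Add1,r3:5
  c6: stall  regs: r0:-5,r1:Add2,r2:Add1,r3:5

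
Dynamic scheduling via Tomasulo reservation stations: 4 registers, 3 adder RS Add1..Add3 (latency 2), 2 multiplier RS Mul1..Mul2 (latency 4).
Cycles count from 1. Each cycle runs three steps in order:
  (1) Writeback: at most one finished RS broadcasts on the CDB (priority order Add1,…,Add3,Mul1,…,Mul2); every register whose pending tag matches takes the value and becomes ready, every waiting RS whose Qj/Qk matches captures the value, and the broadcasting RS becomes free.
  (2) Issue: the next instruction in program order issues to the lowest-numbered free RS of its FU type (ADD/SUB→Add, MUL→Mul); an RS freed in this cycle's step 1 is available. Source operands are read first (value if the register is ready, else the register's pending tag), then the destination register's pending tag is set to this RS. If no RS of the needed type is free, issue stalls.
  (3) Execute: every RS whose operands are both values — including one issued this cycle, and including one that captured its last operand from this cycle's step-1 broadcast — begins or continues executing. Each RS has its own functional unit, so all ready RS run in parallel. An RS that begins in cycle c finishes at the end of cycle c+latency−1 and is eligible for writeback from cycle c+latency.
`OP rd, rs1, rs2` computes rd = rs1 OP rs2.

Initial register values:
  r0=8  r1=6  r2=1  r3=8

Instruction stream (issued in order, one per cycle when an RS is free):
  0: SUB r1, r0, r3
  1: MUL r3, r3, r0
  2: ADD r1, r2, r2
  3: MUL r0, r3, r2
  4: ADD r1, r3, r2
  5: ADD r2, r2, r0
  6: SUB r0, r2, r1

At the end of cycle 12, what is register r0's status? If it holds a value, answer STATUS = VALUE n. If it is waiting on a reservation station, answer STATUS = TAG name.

STATUS = TAG Add3

cycle 1: issue SUB r1<-Add1 // r0:8,r1:Add1,r2:1,r3:8
cycle 2: issue MUL r3<-Mul1 // r0:8,r1:Add1,r2:1,r3:Mul1
cycle 3: CDB Add1=0; issue ADD r1<-Add1 // r0:8,r1:Add1,r2:1,r3:Mul1
cycle 4: issue MUL r0<-Mul2 // r0:Mul2,r1:Add1,r2:1,r3:Mul1
cycle 5: CDB Add1=2; issue ADD r1<-Add1 // r0:Mul2,r1:Add1,r2:1,r3:Mul1
cycle 6: CDB Mul1=64; issue ADD r2<-Add2 // r0:Mul2,r1:Add1,r2:Add2,r3:64
cycle 7: issue SUB r0<-Add3 // r0:Add3,r1:Add1,r2:Add2,r3:64
cycle 8: CDB Add1=65 // r0:Add3,r1:65,r2:Add2,r3:64
cycle 9: - // r0:Add3,r1:65,r2:Add2,r3:64
cycle 10: CDB Mul2=64 // r0:Add3,r1:65,r2:Add2,r3:64
cycle 11: - // r0:Add3,r1:65,r2:Add2,r3:64
cycle 12: CDB Add2=65 // r0:Add3,r1:65,r2:65,r3:64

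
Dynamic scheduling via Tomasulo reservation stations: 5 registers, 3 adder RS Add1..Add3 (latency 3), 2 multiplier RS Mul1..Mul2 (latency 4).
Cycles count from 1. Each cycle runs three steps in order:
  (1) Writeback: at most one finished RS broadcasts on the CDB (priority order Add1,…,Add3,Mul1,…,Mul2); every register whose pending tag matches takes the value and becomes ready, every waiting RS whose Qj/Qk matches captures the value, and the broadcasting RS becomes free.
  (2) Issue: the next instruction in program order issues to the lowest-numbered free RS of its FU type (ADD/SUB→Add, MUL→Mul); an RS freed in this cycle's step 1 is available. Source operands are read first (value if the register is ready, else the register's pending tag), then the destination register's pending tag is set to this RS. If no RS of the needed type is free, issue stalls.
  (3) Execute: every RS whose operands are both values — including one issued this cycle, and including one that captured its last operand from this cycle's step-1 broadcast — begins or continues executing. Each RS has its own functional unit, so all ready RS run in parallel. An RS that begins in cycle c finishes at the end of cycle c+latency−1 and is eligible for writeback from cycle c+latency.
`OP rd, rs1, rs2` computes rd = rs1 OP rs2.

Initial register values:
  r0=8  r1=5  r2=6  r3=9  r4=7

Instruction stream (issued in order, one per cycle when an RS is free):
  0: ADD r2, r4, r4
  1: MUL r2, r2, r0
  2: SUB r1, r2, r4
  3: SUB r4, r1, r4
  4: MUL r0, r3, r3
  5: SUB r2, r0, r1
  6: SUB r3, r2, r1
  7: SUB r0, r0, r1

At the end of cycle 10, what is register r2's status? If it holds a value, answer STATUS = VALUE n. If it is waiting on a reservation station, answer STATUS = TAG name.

cycle 1: issue ADD r2<-Add1 // r0:8,r1:5,r2:Add1,r3:9,r4:7
cycle 2: issue MUL r2<-Mul1 // r0:8,r1:5,r2:Mul1,r3:9,r4:7
cycle 3: issue SUB r1<-Add2 // r0:8,r1:Add2,r2:Mul1,r3:9,r4:7
cycle 4: CDB Add1=14; issue SUB r4<-Add1 // r0:8,r1:Add2,r2:Mul1,r3:9,r4:Add1
cycle 5: issue MUL r0<-Mul2 // r0:Mul2,r1:Add2,r2:Mul1,r3:9,r4:Add1
cycle 6: issue SUB r2<-Add3 // r0:Mul2,r1:Add2,r2:Add3,r3:9,r4:Add1
cycle 7: stall // r0:Mul2,r1:Add2,r2:Add3,r3:9,r4:Add1
cycle 8: CDB Mul1=112; stall // r0:Mul2,r1:Add2,r2:Add3,r3:9,r4:Add1
cycle 9: CDB Mul2=81; stall // r0:81,r1:Add2,r2:Add3,r3:9,r4:Add1
cycle 10: stall // r0:81,r1:Add2,r2:Add3,r3:9,r4:Add1

STATUS = TAG Add3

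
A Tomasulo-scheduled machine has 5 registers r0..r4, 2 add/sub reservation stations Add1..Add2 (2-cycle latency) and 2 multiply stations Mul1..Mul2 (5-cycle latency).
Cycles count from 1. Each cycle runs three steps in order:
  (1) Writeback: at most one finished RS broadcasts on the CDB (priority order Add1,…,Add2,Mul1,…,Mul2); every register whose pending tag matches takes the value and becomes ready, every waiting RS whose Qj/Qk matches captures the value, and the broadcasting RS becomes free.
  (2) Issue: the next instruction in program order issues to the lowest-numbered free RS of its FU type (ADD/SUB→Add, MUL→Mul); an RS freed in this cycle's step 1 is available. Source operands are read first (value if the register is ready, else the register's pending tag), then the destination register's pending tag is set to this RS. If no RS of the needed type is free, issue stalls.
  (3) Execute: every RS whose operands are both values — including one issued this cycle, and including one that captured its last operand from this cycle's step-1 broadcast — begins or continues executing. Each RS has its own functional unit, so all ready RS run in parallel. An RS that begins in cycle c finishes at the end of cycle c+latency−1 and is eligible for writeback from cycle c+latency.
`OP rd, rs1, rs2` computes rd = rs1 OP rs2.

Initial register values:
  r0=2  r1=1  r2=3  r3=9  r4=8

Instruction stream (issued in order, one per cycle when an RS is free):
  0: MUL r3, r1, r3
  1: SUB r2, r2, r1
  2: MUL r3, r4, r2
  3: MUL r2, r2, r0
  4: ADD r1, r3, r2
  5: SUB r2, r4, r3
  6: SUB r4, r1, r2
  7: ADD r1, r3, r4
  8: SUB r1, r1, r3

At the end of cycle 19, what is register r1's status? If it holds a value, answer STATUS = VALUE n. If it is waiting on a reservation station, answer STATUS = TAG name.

  c1: issue MUL r3<-Mul1  regs: r0:2,r1:1,r2:3,r3:Mul1,r4:8
  c2: issue SUB r2<-Add1  regs: r0:2,r1:1,r2:Add1,r3:Mul1,r4:8
  c3: issue MUL r3<-Mul2  regs: r0:2,r1:1,r2:Add1,r3:Mul2,r4:8
  c4: CDB Add1=2; stall  regs: r0:2,r1:1,r2:2,r3:Mul2,r4:8
  c5: stall  regs: r0:2,r1:1,r2:2,r3:Mul2,r4:8
  c6: CDB Mul1=9; issue MUL r2<-Mul1  regs: r0:2,r1:1,r2:Mul1,r3:Mul2,r4:8
  c7: issue ADD r1<-Add1  regs: r0:2,r1:Add1,r2:Mul1,r3:Mul2,r4:8
  c8: issue SUB r2<-Add2  regs: r0:2,r1:Add1,r2:Add2,r3:Mul2,r4:8
  c9: CDB Mul2=16; stall  regs: r0:2,r1:Add1,r2:Add2,r3:16,r4:8
  c10: stall  regs: r0:2,r1:Add1,r2:Add2,r3:16,r4:8
  c11: CDB Add2=-8; issue SUB r4<-Add2  regs: r0:2,r1:Add1,r2:-8,r3:16,r4:Add2
  c12: CDB Mul1=4; stall  regs: r0:2,r1:Add1,r2:-8,r3:16,r4:Add2
  c13: stall  regs: r0:2,r1:Add1,r2:-8,r3:16,r4:Add2
  c14: CDB Add1=20; issue ADD r1<-Add1  regs: r0:2,r1:Add1,r2:-8,r3:16,r4:Add2
  c15: stall  regs: r0:2,r1:Add1,r2:-8,r3:16,r4:Add2
  c16: CDB Add2=28; issue SUB r1<-Add2  regs: r0:2,r1:Add2,r2:-8,r3:16,r4:28
  c17: -  regs: r0:2,r1:Add2,r2:-8,r3:16,r4:28
  c18: CDB Add1=44  regs: r0:2,r1:Add2,r2:-8,r3:16,r4:28
  c19: -  regs: r0:2,r1:Add2,r2:-8,r3:16,r4:28

STATUS = TAG Add2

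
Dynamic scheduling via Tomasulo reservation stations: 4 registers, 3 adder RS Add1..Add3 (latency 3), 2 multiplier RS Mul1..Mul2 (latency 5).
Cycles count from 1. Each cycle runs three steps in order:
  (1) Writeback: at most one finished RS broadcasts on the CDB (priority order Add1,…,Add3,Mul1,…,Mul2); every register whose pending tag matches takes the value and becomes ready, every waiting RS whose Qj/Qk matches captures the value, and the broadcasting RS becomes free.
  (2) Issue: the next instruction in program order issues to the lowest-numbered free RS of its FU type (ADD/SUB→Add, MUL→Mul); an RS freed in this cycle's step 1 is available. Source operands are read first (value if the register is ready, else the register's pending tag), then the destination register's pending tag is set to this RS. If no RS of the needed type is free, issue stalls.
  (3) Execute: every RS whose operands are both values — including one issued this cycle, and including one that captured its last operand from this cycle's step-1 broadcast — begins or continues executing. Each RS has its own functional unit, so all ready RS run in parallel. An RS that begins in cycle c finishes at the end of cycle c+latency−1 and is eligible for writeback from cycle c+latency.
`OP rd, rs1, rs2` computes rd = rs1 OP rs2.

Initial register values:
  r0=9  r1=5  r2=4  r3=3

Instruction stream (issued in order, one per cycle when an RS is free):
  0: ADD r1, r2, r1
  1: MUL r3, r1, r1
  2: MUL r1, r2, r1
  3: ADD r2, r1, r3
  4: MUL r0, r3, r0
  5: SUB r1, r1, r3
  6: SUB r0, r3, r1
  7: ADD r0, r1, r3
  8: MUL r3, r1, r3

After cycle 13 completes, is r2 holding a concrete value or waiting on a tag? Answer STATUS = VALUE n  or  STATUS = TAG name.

STATUS = VALUE 117

  c1: issue ADD r1<-Add1  regs: r0:9,r1:Add1,r2:4,r3:3
  c2: issue MUL r3<-Mul1  regs: r0:9,r1:Add1,r2:4,r3:Mul1
  c3: issue MUL r1<-Mul2  regs: r0:9,r1:Mul2,r2:4,r3:Mul1
  c4: CDB Add1=9; issue ADD r2<-Add1  regs: r0:9,r1:Mul2,r2:Add1,r3:Mul1
  c5: stall  regs: r0:9,r1:Mul2,r2:Add1,r3:Mul1
  c6: stall  regs: r0:9,r1:Mul2,r2:Add1,r3:Mul1
  c7: stall  regs: r0:9,r1:Mul2,r2:Add1,r3:Mul1
  c8: stall  regs: r0:9,r1:Mul2,r2:Add1,r3:Mul1
  c9: CDB Mul1=81; issue MUL r0<-Mul1  regs: r0:Mul1,r1:Mul2,r2:Add1,r3:81
  c10: CDB Mul2=36; issue SUB r1<-Add2  regs: r0:Mul1,r1:Add2,r2:Add1,r3:81
  c11: issue SUB r0<-Add3  regs: r0:Add3,r1:Add2,r2:Add1,r3:81
  c12: stall  regs: r0:Add3,r1:Add2,r2:Add1,r3:81
  c13: CDB Add1=117; issue ADD r0<-Add1  regs: r0:Add1,r1:Add2,r2:117,r3:81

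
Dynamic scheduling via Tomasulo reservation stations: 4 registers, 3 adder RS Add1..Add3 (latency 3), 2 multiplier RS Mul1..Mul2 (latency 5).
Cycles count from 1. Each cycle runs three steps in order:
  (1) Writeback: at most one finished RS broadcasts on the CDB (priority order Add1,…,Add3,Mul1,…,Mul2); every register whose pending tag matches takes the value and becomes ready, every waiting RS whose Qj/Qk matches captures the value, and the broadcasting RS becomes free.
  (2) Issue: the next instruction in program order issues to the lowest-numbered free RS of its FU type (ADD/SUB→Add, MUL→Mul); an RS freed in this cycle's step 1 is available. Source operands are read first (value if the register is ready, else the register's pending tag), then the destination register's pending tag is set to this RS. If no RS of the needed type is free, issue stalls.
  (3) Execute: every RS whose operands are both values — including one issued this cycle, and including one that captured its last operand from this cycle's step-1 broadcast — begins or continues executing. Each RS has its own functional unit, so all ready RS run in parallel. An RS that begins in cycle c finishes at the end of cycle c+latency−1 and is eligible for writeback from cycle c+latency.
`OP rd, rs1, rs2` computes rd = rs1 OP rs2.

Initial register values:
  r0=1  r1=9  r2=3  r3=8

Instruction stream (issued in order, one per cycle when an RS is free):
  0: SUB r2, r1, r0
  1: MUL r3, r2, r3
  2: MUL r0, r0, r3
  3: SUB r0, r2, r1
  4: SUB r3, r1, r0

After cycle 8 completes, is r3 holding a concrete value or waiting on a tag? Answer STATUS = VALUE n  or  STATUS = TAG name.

c1: issue SUB r2<-Add1 | r0:1,r1:9,r2:Add1,r3:8
c2: issue MUL r3<-Mul1 | r0:1,r1:9,r2:Add1,r3:Mul1
c3: issue MUL r0<-Mul2 | r0:Mul2,r1:9,r2:Add1,r3:Mul1
c4: CDB Add1=8; issue SUB r0<-Add1 | r0:Add1,r1:9,r2:8,r3:Mul1
c5: issue SUB r3<-Add2 | r0:Add1,r1:9,r2:8,r3:Add2
c6: - | r0:Add1,r1:9,r2:8,r3:Add2
c7: CDB Add1=-1 | r0:-1,r1:9,r2:8,r3:Add2
c8: - | r0:-1,r1:9,r2:8,r3:Add2

STATUS = TAG Add2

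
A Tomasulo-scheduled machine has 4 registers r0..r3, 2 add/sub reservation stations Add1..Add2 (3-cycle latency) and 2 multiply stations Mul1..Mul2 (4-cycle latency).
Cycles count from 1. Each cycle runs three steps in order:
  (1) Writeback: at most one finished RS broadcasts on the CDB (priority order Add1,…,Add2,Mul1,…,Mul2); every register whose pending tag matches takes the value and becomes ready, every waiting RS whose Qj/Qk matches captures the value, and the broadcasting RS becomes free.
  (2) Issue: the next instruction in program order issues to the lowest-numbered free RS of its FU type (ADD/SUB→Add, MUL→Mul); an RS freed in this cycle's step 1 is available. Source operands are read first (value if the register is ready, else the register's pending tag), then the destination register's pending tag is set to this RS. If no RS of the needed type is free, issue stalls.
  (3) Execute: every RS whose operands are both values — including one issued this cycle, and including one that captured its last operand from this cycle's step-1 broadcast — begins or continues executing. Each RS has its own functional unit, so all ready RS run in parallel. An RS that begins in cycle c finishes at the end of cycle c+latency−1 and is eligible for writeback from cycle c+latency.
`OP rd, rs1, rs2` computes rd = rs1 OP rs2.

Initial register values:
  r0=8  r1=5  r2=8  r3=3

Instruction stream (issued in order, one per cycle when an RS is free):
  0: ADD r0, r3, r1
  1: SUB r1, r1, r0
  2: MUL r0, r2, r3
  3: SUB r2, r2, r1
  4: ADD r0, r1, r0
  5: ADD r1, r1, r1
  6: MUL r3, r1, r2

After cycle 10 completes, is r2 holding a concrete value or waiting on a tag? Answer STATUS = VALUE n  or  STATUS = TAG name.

c1: issue ADD r0<-Add1 | r0:Add1,r1:5,r2:8,r3:3
c2: issue SUB r1<-Add2 | r0:Add1,r1:Add2,r2:8,r3:3
c3: issue MUL r0<-Mul1 | r0:Mul1,r1:Add2,r2:8,r3:3
c4: CDB Add1=8; issue SUB r2<-Add1 | r0:Mul1,r1:Add2,r2:Add1,r3:3
c5: stall | r0:Mul1,r1:Add2,r2:Add1,r3:3
c6: stall | r0:Mul1,r1:Add2,r2:Add1,r3:3
c7: CDB Add2=-3; issue ADD r0<-Add2 | r0:Add2,r1:-3,r2:Add1,r3:3
c8: CDB Mul1=24; stall | r0:Add2,r1:-3,r2:Add1,r3:3
c9: stall | r0:Add2,r1:-3,r2:Add1,r3:3
c10: CDB Add1=11; issue ADD r1<-Add1 | r0:Add2,r1:Add1,r2:11,r3:3

STATUS = VALUE 11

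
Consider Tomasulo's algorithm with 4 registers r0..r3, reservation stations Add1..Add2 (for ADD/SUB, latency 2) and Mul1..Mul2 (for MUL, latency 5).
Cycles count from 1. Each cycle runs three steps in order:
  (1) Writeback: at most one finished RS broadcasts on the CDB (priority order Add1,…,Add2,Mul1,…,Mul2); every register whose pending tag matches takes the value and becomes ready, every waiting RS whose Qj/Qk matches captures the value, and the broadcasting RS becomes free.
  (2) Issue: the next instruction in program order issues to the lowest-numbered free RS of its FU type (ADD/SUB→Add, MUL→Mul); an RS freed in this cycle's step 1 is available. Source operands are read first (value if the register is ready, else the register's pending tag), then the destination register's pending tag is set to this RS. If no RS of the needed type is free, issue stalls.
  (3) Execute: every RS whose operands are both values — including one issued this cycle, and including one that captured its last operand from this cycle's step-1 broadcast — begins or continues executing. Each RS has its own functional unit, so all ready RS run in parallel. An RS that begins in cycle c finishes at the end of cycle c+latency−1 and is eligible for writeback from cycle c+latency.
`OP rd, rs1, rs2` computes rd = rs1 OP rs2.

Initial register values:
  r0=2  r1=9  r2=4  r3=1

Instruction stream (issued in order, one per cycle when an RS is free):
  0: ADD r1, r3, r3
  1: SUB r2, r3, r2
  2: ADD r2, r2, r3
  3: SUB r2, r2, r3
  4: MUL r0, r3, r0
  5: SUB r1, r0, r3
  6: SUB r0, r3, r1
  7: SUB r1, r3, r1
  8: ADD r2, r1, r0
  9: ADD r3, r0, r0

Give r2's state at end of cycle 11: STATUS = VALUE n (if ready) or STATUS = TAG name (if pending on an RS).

STATUS = VALUE -3

cycle 1: issue ADD r1<-Add1 // r0:2,r1:Add1,r2:4,r3:1
cycle 2: issue SUB r2<-Add2 // r0:2,r1:Add1,r2:Add2,r3:1
cycle 3: CDB Add1=2; issue ADD r2<-Add1 // r0:2,r1:2,r2:Add1,r3:1
cycle 4: CDB Add2=-3; issue SUB r2<-Add2 // r0:2,r1:2,r2:Add2,r3:1
cycle 5: issue MUL r0<-Mul1 // r0:Mul1,r1:2,r2:Add2,r3:1
cycle 6: CDB Add1=-2; issue SUB r1<-Add1 // r0:Mul1,r1:Add1,r2:Add2,r3:1
cycle 7: stall // r0:Mul1,r1:Add1,r2:Add2,r3:1
cycle 8: CDB Add2=-3; issue SUB r0<-Add2 // r0:Add2,r1:Add1,r2:-3,r3:1
cycle 9: stall // r0:Add2,r1:Add1,r2:-3,r3:1
cycle 10: CDB Mul1=2; stall // r0:Add2,r1:Add1,r2:-3,r3:1
cycle 11: stall // r0:Add2,r1:Add1,r2:-3,r3:1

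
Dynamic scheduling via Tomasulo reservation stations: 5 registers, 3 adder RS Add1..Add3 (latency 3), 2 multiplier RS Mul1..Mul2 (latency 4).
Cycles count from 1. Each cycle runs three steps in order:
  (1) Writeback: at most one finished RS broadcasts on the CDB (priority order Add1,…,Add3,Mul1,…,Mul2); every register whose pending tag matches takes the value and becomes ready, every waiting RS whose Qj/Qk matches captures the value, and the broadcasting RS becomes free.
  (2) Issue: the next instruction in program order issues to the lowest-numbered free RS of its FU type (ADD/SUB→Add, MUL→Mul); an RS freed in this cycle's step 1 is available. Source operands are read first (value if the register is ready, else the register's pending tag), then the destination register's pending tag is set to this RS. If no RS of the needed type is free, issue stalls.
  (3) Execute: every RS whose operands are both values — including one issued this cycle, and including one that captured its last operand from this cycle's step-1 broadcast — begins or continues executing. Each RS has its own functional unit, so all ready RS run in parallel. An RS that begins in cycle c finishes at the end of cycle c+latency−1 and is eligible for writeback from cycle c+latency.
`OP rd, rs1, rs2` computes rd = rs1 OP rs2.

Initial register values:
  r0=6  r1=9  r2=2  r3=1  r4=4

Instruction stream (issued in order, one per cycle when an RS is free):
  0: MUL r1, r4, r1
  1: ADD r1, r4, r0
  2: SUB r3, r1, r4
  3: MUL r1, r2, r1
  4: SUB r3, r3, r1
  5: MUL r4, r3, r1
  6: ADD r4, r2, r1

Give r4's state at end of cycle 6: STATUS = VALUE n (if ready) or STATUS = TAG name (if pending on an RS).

STATUS = TAG Mul1

cycle 1: issue MUL r1<-Mul1 // r0:6,r1:Mul1,r2:2,r3:1,r4:4
cycle 2: issue ADD r1<-Add1 // r0:6,r1:Add1,r2:2,r3:1,r4:4
cycle 3: issue SUB r3<-Add2 // r0:6,r1:Add1,r2:2,r3:Add2,r4:4
cycle 4: issue MUL r1<-Mul2 // r0:6,r1:Mul2,r2:2,r3:Add2,r4:4
cycle 5: CDB Add1=10; issue SUB r3<-Add1 // r0:6,r1:Mul2,r2:2,r3:Add1,r4:4
cycle 6: CDB Mul1=36; issue MUL r4<-Mul1 // r0:6,r1:Mul2,r2:2,r3:Add1,r4:Mul1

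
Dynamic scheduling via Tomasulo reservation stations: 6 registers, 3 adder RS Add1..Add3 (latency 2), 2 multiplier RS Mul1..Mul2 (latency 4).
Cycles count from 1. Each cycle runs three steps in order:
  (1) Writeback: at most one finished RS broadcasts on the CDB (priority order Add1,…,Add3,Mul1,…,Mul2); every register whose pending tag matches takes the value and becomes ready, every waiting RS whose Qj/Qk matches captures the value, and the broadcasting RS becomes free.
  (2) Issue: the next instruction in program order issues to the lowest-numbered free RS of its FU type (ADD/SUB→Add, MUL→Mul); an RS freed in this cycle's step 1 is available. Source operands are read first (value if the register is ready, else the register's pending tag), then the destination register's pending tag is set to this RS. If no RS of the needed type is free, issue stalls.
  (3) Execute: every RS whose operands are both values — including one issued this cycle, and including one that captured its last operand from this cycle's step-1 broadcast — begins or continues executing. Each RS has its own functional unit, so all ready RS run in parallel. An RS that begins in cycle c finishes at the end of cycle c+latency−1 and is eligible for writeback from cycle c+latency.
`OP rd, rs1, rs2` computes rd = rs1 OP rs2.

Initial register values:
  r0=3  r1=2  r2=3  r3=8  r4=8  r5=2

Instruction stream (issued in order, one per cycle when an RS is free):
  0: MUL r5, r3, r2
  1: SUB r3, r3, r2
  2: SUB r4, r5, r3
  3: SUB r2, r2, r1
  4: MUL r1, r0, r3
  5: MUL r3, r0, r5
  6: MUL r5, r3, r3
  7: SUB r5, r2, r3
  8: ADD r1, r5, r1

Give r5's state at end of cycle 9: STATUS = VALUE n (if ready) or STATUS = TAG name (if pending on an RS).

STATUS = TAG Mul1

c1: issue MUL r5<-Mul1 | r0:3,r1:2,r2:3,r3:8,r4:8,r5:Mul1
c2: issue SUB r3<-Add1 | r0:3,r1:2,r2:3,r3:Add1,r4:8,r5:Mul1
c3: issue SUB r4<-Add2 | r0:3,r1:2,r2:3,r3:Add1,r4:Add2,r5:Mul1
c4: CDB Add1=5; issue SUB r2<-Add1 | r0:3,r1:2,r2:Add1,r3:5,r4:Add2,r5:Mul1
c5: CDB Mul1=24; issue MUL r1<-Mul1 | r0:3,r1:Mul1,r2:Add1,r3:5,r4:Add2,r5:24
c6: CDB Add1=1; issue MUL r3<-Mul2 | r0:3,r1:Mul1,r2:1,r3:Mul2,r4:Add2,r5:24
c7: CDB Add2=19; stall | r0:3,r1:Mul1,r2:1,r3:Mul2,r4:19,r5:24
c8: stall | r0:3,r1:Mul1,r2:1,r3:Mul2,r4:19,r5:24
c9: CDB Mul1=15; issue MUL r5<-Mul1 | r0:3,r1:15,r2:1,r3:Mul2,r4:19,r5:Mul1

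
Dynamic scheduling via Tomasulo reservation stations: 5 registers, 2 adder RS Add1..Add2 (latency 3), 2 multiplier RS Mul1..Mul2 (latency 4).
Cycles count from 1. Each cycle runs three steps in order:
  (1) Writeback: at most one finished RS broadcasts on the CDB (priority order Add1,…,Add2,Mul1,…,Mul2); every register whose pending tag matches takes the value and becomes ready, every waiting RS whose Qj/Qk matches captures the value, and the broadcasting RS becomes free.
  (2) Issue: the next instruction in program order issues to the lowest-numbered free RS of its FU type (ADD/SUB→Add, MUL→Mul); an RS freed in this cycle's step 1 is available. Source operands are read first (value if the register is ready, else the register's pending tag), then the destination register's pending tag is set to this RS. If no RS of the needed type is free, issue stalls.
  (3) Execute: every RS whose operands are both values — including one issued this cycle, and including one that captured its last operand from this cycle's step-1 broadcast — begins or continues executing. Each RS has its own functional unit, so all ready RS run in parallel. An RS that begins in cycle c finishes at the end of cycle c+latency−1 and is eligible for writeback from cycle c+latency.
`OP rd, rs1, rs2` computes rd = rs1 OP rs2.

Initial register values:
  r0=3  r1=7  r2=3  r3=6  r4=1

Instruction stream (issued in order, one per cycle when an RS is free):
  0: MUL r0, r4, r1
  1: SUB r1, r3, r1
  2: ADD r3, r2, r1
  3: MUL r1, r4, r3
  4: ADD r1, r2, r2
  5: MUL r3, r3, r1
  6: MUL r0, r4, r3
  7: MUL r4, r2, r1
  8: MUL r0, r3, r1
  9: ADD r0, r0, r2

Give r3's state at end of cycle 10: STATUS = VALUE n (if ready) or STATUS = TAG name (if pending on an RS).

c1: issue MUL r0<-Mul1 | r0:Mul1,r1:7,r2:3,r3:6,r4:1
c2: issue SUB r1<-Add1 | r0:Mul1,r1:Add1,r2:3,r3:6,r4:1
c3: issue ADD r3<-Add2 | r0:Mul1,r1:Add1,r2:3,r3:Add2,r4:1
c4: issue MUL r1<-Mul2 | r0:Mul1,r1:Mul2,r2:3,r3:Add2,r4:1
c5: CDB Add1=-1; issue ADD r1<-Add1 | r0:Mul1,r1:Add1,r2:3,r3:Add2,r4:1
c6: CDB Mul1=7; issue MUL r3<-Mul1 | r0:7,r1:Add1,r2:3,r3:Mul1,r4:1
c7: stall | r0:7,r1:Add1,r2:3,r3:Mul1,r4:1
c8: CDB Add1=6; stall | r0:7,r1:6,r2:3,r3:Mul1,r4:1
c9: CDB Add2=2; stall | r0:7,r1:6,r2:3,r3:Mul1,r4:1
c10: stall | r0:7,r1:6,r2:3,r3:Mul1,r4:1

STATUS = TAG Mul1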